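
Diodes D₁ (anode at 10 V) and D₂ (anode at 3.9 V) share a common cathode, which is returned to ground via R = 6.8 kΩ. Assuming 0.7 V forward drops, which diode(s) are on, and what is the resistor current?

Assume both conduct. Then node N would need to be at both 10−0.7 = 9.3 V and 3.9−0.7 = 3.2 V, which is impossible.
Assume only D₁ conducts: V_N = 10 − 0.7 = 9.3 V, so I_R = 9.3/6.8 = 1.37 mA.
Check D₂: its anode-to-cathode voltage is 3.9 − 9.3 = -5.4 V < 0.7 V, so it is off. The assumption is consistent.

Only D₁ conducts; I_R ≈ 1.4 mA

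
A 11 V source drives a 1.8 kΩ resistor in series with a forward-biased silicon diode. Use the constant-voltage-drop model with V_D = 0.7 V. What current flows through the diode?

I ≈ 5.7 mA

KVL around the loop: 11 = V_D + I·R = 0.7 + I × 1.8 kΩ.
So I = (11 − 0.7) / 1.8 kΩ = 10.3 / 1.8 = 5.72 mA.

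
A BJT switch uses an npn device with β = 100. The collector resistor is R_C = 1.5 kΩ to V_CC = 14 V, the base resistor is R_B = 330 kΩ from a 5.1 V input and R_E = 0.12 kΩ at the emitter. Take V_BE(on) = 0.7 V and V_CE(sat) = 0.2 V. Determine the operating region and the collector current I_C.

active; I_C ≈ 1.3 mA

Assume active. Base-emitter loop: I_B = (V_BB − V_BE)/(R_B + (β+1)R_E) = (5.1 − 0.7)/(330 + 101×0.12) = 0.0129 mA.
I_C = β·I_B = 100×0.0129 = 1.29 mA.
V_CE = V_CC − I_C·R_C − I_E·R_E = 14 − 1.29×1.5 − 1.3×0.12 = 11.9 V > V_CE(sat), so the active-region assumption holds.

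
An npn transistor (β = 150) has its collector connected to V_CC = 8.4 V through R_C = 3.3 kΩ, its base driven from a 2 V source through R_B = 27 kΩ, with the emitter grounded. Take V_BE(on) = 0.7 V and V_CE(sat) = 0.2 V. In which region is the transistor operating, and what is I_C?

saturation; I_C ≈ 2.5 mA

Assume active: I_B = (2 − 0.7)/27 = 0.0481 mA, giving I_C = β·I_B = 7.22 mA.
But then V_CE = 8.4 − 7.22×3.3 = -15.4 V < V_CE(sat) = 0.2 V — impossible in the active region.
So the transistor is saturated. With V_CE = 0.2 V, I_C = (V_CC − 0.2)/R_C = 8.2/3.3 = 2.48 mA.
Check: β·I_B = 7.22 mA > I_C = 2.48 mA, confirming saturation.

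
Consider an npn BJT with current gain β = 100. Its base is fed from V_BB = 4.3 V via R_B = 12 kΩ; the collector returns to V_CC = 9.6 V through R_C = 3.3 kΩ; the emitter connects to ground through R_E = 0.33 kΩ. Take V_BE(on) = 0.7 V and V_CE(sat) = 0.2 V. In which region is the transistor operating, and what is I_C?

saturation; I_C ≈ 2.6 mA

Assume active: I_B = (4.3 − 0.7)/(12 + 101×0.33) = 0.0794 mA, I_C = β·I_B = 7.94 mA.
Then V_CE = 9.6 − 7.94×3.3 − 8.02×0.33 = -19.3 V < 0.2 V — the active assumption fails.
Re-solve with V_CE = 0.2 V. KCL at the emitter: V_E/R_E = (V_BB−0.7−V_E)/R_B + (V_CC−0.2−V_E)/R_C, giving V_E = 0.922 V.
I_C = (V_CC − 0.2 − V_E)/R_C = (9.4 − 0.922)/3.3 = 2.57 mA.
Check: I_B = (3.6 − 0.922)/12 = 0.223 mA, and β·I_B = 22.3 mA > I_C, confirming saturation.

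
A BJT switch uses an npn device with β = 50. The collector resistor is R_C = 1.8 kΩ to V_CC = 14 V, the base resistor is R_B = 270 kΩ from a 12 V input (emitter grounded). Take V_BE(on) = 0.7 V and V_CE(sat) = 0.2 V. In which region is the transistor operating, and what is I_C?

active; I_C ≈ 2.1 mA

Assume active. Base-emitter loop: I_B = (V_BB − V_BE)/R_B = (12 − 0.7)/270 = 0.0419 mA.
I_C = β·I_B = 50×0.0419 = 2.09 mA.
V_CE = V_CC − I_C·R_C = 14 − 2.09×1.8 = 10.2 V > V_CE(sat), so the active-region assumption holds.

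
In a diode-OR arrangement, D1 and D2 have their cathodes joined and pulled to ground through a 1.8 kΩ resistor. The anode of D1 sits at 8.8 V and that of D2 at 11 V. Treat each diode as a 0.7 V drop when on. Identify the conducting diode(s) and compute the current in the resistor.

Only D2 conducts; I_R ≈ 5.7 mA

Assume both conduct. Then node N would need to be at both 8.8−0.7 = 8.1 V and 11−0.7 = 10.3 V, which is impossible.
Assume only D2 conducts: V_N = 11 − 0.7 = 10.3 V, so I_R = 10.3/1.8 = 5.72 mA.
Check D1: its anode-to-cathode voltage is 8.8 − 10.3 = -1.5 V < 0.7 V, so it is off. The assumption is consistent.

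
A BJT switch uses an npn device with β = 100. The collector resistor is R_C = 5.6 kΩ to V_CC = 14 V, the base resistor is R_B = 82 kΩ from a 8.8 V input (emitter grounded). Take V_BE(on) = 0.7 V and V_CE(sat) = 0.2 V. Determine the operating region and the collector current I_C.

Assume active: I_B = (8.8 − 0.7)/82 = 0.0988 mA, giving I_C = β·I_B = 9.88 mA.
But then V_CE = 14 − 9.88×5.6 = -41.3 V < V_CE(sat) = 0.2 V — impossible in the active region.
So the transistor is saturated. With V_CE = 0.2 V, I_C = (V_CC − 0.2)/R_C = 13.8/5.6 = 2.46 mA.
Check: β·I_B = 9.88 mA > I_C = 2.46 mA, confirming saturation.

saturation; I_C ≈ 2.5 mA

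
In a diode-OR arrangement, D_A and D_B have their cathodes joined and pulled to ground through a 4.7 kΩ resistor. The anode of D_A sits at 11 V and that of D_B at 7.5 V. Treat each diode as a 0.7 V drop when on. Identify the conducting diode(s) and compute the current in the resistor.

Only D_A conducts; I_R ≈ 2.2 mA

Assume both conduct. Then node N would need to be at both 11−0.7 = 10.3 V and 7.5−0.7 = 6.8 V, which is impossible.
Assume only D_A conducts: V_N = 11 − 0.7 = 10.3 V, so I_R = 10.3/4.7 = 2.19 mA.
Check D_B: its anode-to-cathode voltage is 7.5 − 10.3 = -2.8 V < 0.7 V, so it is off. The assumption is consistent.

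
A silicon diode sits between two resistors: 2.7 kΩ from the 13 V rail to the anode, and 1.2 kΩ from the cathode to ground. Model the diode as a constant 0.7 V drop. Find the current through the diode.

I ≈ 3.2 mA

The two resistors are in series with the diode, so KVL gives 13 = I·2.7 + 0.7 + I·1.2.
I = (13 − 0.7) / (2.7 + 1.2) kΩ = 12.3 / 3.9 = 3.15 mA.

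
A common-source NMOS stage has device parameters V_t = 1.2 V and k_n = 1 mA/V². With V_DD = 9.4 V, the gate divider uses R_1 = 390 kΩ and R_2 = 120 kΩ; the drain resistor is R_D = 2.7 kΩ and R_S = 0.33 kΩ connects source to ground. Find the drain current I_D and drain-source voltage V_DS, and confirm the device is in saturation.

I_D ≈ 0.39 mA, V_DS ≈ 8.2 V

V_G = V_DD·R_2/(R_1+R_2) = 9.4×120/510 = 2.21 V.
Assume saturation: I_D = (k_n/2)(V_GS − V_t)² with V_GS = V_G − I_D·R_S = 2.21 − 0.33·I_D.
Substituting gives 0.0545·I_D² − 1.33·I_D + 0.512 = 0, with roots I_D = 0.39 or 24.1 mA.
The root I_D = 24.1 mA gives V_GS = -5.74 V ≤ V_t, so take I_D = 0.39 mA.
Then V_GS = 2.08 V and V_DS = V_DD − I_D(R_D+R_S) = 9.4 − 0.39×3.03 = 8.22 V.
Saturation requires V_DS ≥ V_GS − V_t = 0.883 V; 8.22 ≥ 0.883 ✓.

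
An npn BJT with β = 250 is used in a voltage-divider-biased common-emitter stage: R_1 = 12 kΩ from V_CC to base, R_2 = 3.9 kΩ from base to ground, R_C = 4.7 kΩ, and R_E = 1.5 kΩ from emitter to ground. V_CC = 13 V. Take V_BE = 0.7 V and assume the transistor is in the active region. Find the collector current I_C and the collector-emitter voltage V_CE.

I_C ≈ 1.6 mA, V_CE ≈ 2.8 V

Thevenize the base divider: V_Th = V_CC·R_2/(R_1+R_2) = 13×3.9/15.9 = 3.19 V, R_Th = R_1‖R_2 = 2.94 kΩ.
Base-emitter loop: V_Th = I_B·R_Th + V_BE + (β+1)I_B·R_E, so I_B = (3.19 − 0.7) / (2.94 + 251×1.5) = 0.00656 mA.
I_C = β·I_B = 250×0.00656 = 1.64 mA, and I_E = (β+1)I_B = 1.65 mA.
V_CE = V_CC − I_C·R_C − I_E·R_E = 13 − 1.64×4.7 − 1.65×1.5 = 2.82 V.
V_CE = 2.82 V > 0.2 V confirms active-region operation.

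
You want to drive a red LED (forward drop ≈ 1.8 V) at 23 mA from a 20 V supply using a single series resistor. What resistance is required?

The resistor drops V_S − V_D = 20 − 1.8 = 18.2 V at 23 mA.
R = 18.2 V / 23 mA = 0.791 kΩ.

R ≈ 0.79 kΩ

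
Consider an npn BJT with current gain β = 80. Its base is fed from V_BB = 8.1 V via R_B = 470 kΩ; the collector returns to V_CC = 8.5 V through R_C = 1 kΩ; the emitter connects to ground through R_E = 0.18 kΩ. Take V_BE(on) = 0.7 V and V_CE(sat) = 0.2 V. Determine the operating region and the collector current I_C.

Assume active. Base-emitter loop: I_B = (V_BB − V_BE)/(R_B + (β+1)R_E) = (8.1 − 0.7)/(470 + 81×0.18) = 0.0153 mA.
I_C = β·I_B = 80×0.0153 = 1.22 mA.
V_CE = V_CC − I_C·R_C − I_E·R_E = 8.5 − 1.22×1 − 1.24×0.18 = 7.06 V > V_CE(sat), so the active-region assumption holds.

active; I_C ≈ 1.2 mA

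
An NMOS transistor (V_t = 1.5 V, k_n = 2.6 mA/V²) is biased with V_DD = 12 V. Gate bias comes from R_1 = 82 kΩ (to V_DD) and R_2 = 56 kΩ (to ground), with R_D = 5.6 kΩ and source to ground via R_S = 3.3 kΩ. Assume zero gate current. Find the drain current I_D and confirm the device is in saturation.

V_G = V_DD·R_2/(R_1+R_2) = 12×56/138 = 4.87 V.
Assume saturation: I_D = (k_n/2)(V_GS − V_t)² with V_GS = V_G − I_D·R_S = 4.87 − 3.3·I_D.
Substituting gives 14.2·I_D² − 29.9·I_D + 14.8 = 0, with roots I_D = 0.786 or 1.33 mA.
The root I_D = 1.33 mA gives V_GS = 0.49 V ≤ V_t, so take I_D = 0.786 mA.
Then V_GS = 2.28 V and V_DS = V_DD − I_D(R_D+R_S) = 12 − 0.786×8.9 = 5.01 V.
Saturation requires V_DS ≥ V_GS − V_t = 0.777 V; 5.01 ≥ 0.777 ✓.

I_D ≈ 0.79 mA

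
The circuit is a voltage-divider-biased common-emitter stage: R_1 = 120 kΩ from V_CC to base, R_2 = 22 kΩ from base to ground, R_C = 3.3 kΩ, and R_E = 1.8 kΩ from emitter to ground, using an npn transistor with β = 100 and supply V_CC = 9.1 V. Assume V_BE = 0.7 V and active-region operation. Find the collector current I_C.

I_C ≈ 0.35 mA

Thevenize the base divider: V_Th = V_CC·R_2/(R_1+R_2) = 9.1×22/142 = 1.41 V, R_Th = R_1‖R_2 = 18.6 kΩ.
Base-emitter loop: V_Th = I_B·R_Th + V_BE + (β+1)I_B·R_E, so I_B = (1.41 − 0.7) / (18.6 + 101×1.8) = 0.00354 mA.
I_C = β·I_B = 100×0.00354 = 0.354 mA, and I_E = (β+1)I_B = 0.358 mA.
V_CE = V_CC − I_C·R_C − I_E·R_E = 9.1 − 0.354×3.3 − 0.358×1.8 = 7.29 V.
V_CE = 7.29 V > 0.2 V confirms active-region operation.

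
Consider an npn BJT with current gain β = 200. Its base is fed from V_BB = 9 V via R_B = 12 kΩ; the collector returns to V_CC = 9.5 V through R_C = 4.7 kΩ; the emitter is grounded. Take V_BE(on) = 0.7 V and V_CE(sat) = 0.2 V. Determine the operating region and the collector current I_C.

Assume active: I_B = (9 − 0.7)/12 = 0.692 mA, giving I_C = β·I_B = 138 mA.
But then V_CE = 9.5 − 138×4.7 = -641 V < V_CE(sat) = 0.2 V — impossible in the active region.
So the transistor is saturated. With V_CE = 0.2 V, I_C = (V_CC − 0.2)/R_C = 9.3/4.7 = 1.98 mA.
Check: β·I_B = 138 mA > I_C = 1.98 mA, confirming saturation.

saturation; I_C ≈ 2 mA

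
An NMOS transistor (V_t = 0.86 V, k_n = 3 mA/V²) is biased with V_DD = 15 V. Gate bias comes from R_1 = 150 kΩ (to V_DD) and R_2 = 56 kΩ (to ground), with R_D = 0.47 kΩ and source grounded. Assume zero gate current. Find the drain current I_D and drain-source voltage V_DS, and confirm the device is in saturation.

V_G = V_DD·R_2/(R_1+R_2) = 15×56/206 = 4.08 V. With the source grounded, V_GS = V_G = 4.08 V.
Assume saturation: I_D = (k_n/2)(V_GS − V_t)² = (3/2)×(4.08 − 0.86)² = 1.5×3.22² = 15.5 mA.
V_DS = V_DD − I_D·R_D = 15 − 15.5×0.47 = 7.7 V.
Saturation requires V_DS ≥ V_GS − V_t = 3.22 V; 7.7 ≥ 3.22 ✓.

I_D ≈ 16 mA, V_DS ≈ 7.7 V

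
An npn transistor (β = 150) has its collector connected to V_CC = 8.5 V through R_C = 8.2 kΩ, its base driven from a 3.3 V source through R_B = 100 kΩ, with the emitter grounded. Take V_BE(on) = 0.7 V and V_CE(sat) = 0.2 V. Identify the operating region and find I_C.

saturation; I_C ≈ 1 mA

Assume active: I_B = (3.3 − 0.7)/100 = 0.026 mA, giving I_C = β·I_B = 3.9 mA.
But then V_CE = 8.5 − 3.9×8.2 = -23.5 V < V_CE(sat) = 0.2 V — impossible in the active region.
So the transistor is saturated. With V_CE = 0.2 V, I_C = (V_CC − 0.2)/R_C = 8.3/8.2 = 1.01 mA.
Check: β·I_B = 3.9 mA > I_C = 1.01 mA, confirming saturation.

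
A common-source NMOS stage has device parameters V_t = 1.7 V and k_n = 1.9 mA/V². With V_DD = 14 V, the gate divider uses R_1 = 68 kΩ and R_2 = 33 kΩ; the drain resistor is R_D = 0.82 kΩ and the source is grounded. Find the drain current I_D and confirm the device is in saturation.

I_D ≈ 7.8 mA

V_G = V_DD·R_2/(R_1+R_2) = 14×33/101 = 4.57 V. With the source grounded, V_GS = V_G = 4.57 V.
Assume saturation: I_D = (k_n/2)(V_GS − V_t)² = (1.9/2)×(4.57 − 1.7)² = 0.95×2.87² = 7.85 mA.
V_DS = V_DD − I_D·R_D = 14 − 7.85×0.82 = 7.56 V.
Saturation requires V_DS ≥ V_GS − V_t = 2.87 V; 7.56 ≥ 2.87 ✓.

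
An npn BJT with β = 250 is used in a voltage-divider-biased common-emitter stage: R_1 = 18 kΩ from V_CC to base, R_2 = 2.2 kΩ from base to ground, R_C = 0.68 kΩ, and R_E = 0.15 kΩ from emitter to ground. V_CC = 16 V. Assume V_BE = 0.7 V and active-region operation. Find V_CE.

Thevenize the base divider: V_Th = V_CC·R_2/(R_1+R_2) = 16×2.2/20.2 = 1.74 V, R_Th = R_1‖R_2 = 1.96 kΩ.
Base-emitter loop: V_Th = I_B·R_Th + V_BE + (β+1)I_B·R_E, so I_B = (1.74 − 0.7) / (1.96 + 251×0.15) = 0.0263 mA.
I_C = β·I_B = 250×0.0263 = 6.58 mA, and I_E = (β+1)I_B = 6.61 mA.
V_CE = V_CC − I_C·R_C − I_E·R_E = 16 − 6.58×0.68 − 6.61×0.15 = 10.5 V.
V_CE = 10.5 V > 0.2 V confirms active-region operation.

V_CE ≈ 11 V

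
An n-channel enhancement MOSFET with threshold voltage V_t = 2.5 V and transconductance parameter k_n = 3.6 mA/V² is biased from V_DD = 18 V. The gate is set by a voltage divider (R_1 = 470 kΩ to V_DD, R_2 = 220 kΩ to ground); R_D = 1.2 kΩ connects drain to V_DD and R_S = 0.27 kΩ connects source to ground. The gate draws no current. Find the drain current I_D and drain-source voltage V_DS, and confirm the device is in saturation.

I_D ≈ 5.5 mA, V_DS ≈ 9.9 V

V_G = V_DD·R_2/(R_1+R_2) = 18×220/690 = 5.74 V.
Assume saturation: I_D = (k_n/2)(V_GS − V_t)² with V_GS = V_G − I_D·R_S = 5.74 − 0.27·I_D.
Substituting gives 0.131·I_D² − 4.15·I_D + 18.9 = 0, with roots I_D = 5.51 or 26.1 mA.
The root I_D = 26.1 mA gives V_GS = -1.31 V ≤ V_t, so take I_D = 5.51 mA.
Then V_GS = 4.25 V and V_DS = V_DD − I_D(R_D+R_S) = 18 − 5.51×1.47 = 9.89 V.
Saturation requires V_DS ≥ V_GS − V_t = 1.75 V; 9.89 ≥ 1.75 ✓.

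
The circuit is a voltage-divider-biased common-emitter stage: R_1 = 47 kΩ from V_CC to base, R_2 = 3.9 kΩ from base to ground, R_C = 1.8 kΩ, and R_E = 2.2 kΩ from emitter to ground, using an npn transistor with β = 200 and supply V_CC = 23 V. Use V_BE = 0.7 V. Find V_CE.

V_CE ≈ 21 V

Thevenize the base divider: V_Th = V_CC·R_2/(R_1+R_2) = 23×3.9/50.9 = 1.76 V, R_Th = R_1‖R_2 = 3.6 kΩ.
Base-emitter loop: V_Th = I_B·R_Th + V_BE + (β+1)I_B·R_E, so I_B = (1.76 − 0.7) / (3.6 + 201×2.2) = 0.00238 mA.
I_C = β·I_B = 200×0.00238 = 0.477 mA, and I_E = (β+1)I_B = 0.479 mA.
V_CE = V_CC − I_C·R_C − I_E·R_E = 23 − 0.477×1.8 − 0.479×2.2 = 21.1 V.
V_CE = 21.1 V > 0.2 V confirms active-region operation.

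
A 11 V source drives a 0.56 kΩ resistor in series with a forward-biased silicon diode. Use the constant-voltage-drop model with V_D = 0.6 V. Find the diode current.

KVL around the loop: 11 = V_D + I·R = 0.6 + I × 0.56 kΩ.
So I = (11 − 0.6) / 0.56 kΩ = 10.4 / 0.56 = 18.6 mA.

I ≈ 19 mA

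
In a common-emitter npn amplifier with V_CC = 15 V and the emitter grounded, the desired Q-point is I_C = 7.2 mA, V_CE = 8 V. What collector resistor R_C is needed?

Collector loop: V_CC = I_C·R_C + V_CE.
R_C = (V_CC − V_CE)/I_C = (15 − 8)/7.2 = 0.972 kΩ.

R_C ≈ 0.97 kΩ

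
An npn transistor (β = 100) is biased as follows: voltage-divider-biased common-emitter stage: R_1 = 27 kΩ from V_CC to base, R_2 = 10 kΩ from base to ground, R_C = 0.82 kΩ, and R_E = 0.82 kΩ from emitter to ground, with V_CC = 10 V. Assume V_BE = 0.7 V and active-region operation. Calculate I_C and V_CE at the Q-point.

I_C ≈ 2.2 mA, V_CE ≈ 6.3 V

Thevenize the base divider: V_Th = V_CC·R_2/(R_1+R_2) = 10×10/37 = 2.7 V, R_Th = R_1‖R_2 = 7.3 kΩ.
Base-emitter loop: V_Th = I_B·R_Th + V_BE + (β+1)I_B·R_E, so I_B = (2.7 − 0.7) / (7.3 + 101×0.82) = 0.0222 mA.
I_C = β·I_B = 100×0.0222 = 2.22 mA, and I_E = (β+1)I_B = 2.24 mA.
V_CE = V_CC − I_C·R_C − I_E·R_E = 10 − 2.22×0.82 − 2.24×0.82 = 6.34 V.
V_CE = 6.34 V > 0.2 V confirms active-region operation.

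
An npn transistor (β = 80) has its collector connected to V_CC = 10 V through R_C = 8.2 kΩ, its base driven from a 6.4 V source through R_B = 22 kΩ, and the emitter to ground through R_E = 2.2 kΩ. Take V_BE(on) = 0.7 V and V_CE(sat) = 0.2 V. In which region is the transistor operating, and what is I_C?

Assume active: I_B = (6.4 − 0.7)/(22 + 81×2.2) = 0.0285 mA, I_C = β·I_B = 2.28 mA.
Then V_CE = 10 − 2.28×8.2 − 2.31×2.2 = -13.8 V < 0.2 V — the active assumption fails.
Re-solve with V_CE = 0.2 V. KCL at the emitter: V_E/R_E = (V_BB−0.7−V_E)/R_B + (V_CC−0.2−V_E)/R_C, giving V_E = 2.34 V.
I_C = (V_CC − 0.2 − V_E)/R_C = (9.8 − 2.34)/8.2 = 0.91 mA.
Check: I_B = (5.7 − 2.34)/22 = 0.153 mA, and β·I_B = 12.2 mA > I_C, confirming saturation.

saturation; I_C ≈ 0.91 mA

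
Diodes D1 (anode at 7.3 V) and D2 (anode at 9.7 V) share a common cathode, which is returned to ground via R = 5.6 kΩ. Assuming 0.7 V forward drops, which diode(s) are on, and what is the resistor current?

Assume both conduct. Then node N would need to be at both 7.3−0.7 = 6.6 V and 9.7−0.7 = 9 V, which is impossible.
Assume only D2 conducts: V_N = 9.7 − 0.7 = 9 V, so I_R = 9/5.6 = 1.61 mA.
Check D1: its anode-to-cathode voltage is 7.3 − 9 = -1.7 V < 0.7 V, so it is off. The assumption is consistent.

Only D2 conducts; I_R ≈ 1.6 mA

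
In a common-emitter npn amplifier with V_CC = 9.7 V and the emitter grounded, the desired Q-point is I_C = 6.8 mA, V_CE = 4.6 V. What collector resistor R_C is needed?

Collector loop: V_CC = I_C·R_C + V_CE.
R_C = (V_CC − V_CE)/I_C = (9.7 − 4.6)/6.8 = 0.75 kΩ.

R_C ≈ 0.75 kΩ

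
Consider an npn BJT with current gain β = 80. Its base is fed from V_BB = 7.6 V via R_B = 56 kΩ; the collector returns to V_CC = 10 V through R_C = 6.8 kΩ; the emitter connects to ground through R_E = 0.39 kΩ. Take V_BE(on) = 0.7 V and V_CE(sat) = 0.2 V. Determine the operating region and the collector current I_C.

saturation; I_C ≈ 1.4 mA

Assume active: I_B = (7.6 − 0.7)/(56 + 81×0.39) = 0.0788 mA, I_C = β·I_B = 6.3 mA.
Then V_CE = 10 − 6.3×6.8 − 6.38×0.39 = -35.3 V < 0.2 V — the active assumption fails.
Re-solve with V_CE = 0.2 V. KCL at the emitter: V_E/R_E = (V_BB−0.7−V_E)/R_B + (V_CC−0.2−V_E)/R_C, giving V_E = 0.573 V.
I_C = (V_CC − 0.2 − V_E)/R_C = (9.8 − 0.573)/6.8 = 1.36 mA.
Check: I_B = (6.9 − 0.573)/56 = 0.113 mA, and β·I_B = 9.04 mA > I_C, confirming saturation.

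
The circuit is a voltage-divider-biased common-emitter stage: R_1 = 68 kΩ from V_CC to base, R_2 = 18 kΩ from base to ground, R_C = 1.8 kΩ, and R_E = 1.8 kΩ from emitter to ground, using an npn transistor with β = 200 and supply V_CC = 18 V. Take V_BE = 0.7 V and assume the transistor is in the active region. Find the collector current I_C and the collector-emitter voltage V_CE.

Thevenize the base divider: V_Th = V_CC·R_2/(R_1+R_2) = 18×18/86 = 3.77 V, R_Th = R_1‖R_2 = 14.2 kΩ.
Base-emitter loop: V_Th = I_B·R_Th + V_BE + (β+1)I_B·R_E, so I_B = (3.77 − 0.7) / (14.2 + 201×1.8) = 0.00816 mA.
I_C = β·I_B = 200×0.00816 = 1.63 mA, and I_E = (β+1)I_B = 1.64 mA.
V_CE = V_CC − I_C·R_C − I_E·R_E = 18 − 1.63×1.8 − 1.64×1.8 = 12.1 V.
V_CE = 12.1 V > 0.2 V confirms active-region operation.

I_C ≈ 1.6 mA, V_CE ≈ 12 V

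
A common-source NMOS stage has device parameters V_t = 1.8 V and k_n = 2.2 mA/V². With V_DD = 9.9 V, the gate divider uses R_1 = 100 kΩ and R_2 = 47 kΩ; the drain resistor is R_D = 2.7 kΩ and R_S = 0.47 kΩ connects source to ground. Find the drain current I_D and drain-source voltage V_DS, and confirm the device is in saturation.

I_D ≈ 0.94 mA, V_DS ≈ 6.9 V

V_G = V_DD·R_2/(R_1+R_2) = 9.9×47/147 = 3.17 V.
Assume saturation: I_D = (k_n/2)(V_GS − V_t)² with V_GS = V_G − I_D·R_S = 3.17 − 0.47·I_D.
Substituting gives 0.243·I_D² − 2.41·I_D + 2.05 = 0, with roots I_D = 0.939 or 8.99 mA.
The root I_D = 8.99 mA gives V_GS = -1.06 V ≤ V_t, so take I_D = 0.939 mA.
Then V_GS = 2.72 V and V_DS = V_DD − I_D(R_D+R_S) = 9.9 − 0.939×3.17 = 6.92 V.
Saturation requires V_DS ≥ V_GS − V_t = 0.924 V; 6.92 ≥ 0.924 ✓.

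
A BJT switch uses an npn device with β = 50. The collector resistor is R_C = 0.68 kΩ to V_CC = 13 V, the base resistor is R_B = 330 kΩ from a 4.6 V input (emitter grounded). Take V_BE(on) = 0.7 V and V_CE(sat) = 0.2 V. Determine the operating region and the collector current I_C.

active; I_C ≈ 0.59 mA

Assume active. Base-emitter loop: I_B = (V_BB − V_BE)/R_B = (4.6 − 0.7)/330 = 0.0118 mA.
I_C = β·I_B = 50×0.0118 = 0.591 mA.
V_CE = V_CC − I_C·R_C = 13 − 0.591×0.68 = 12.6 V > V_CE(sat), so the active-region assumption holds.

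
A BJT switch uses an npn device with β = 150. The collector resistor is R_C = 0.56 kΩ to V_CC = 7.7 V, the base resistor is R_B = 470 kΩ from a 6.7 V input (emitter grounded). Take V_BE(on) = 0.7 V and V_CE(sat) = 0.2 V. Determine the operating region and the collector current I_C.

active; I_C ≈ 1.9 mA

Assume active. Base-emitter loop: I_B = (V_BB − V_BE)/R_B = (6.7 − 0.7)/470 = 0.0128 mA.
I_C = β·I_B = 150×0.0128 = 1.91 mA.
V_CE = V_CC − I_C·R_C = 7.7 − 1.91×0.56 = 6.63 V > V_CE(sat), so the active-region assumption holds.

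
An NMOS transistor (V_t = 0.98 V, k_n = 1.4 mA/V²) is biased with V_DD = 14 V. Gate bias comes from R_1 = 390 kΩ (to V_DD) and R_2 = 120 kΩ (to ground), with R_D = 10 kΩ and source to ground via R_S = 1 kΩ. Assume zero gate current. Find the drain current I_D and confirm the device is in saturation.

V_G = V_DD·R_2/(R_1+R_2) = 14×120/510 = 3.29 V.
Assume saturation: I_D = (k_n/2)(V_GS − V_t)² with V_GS = V_G − I_D·R_S = 3.29 − 1·I_D.
Substituting gives 0.7·I_D² − 4.24·I_D + 3.75 = 0, with roots I_D = 1.07 or 4.98 mA.
The root I_D = 4.98 mA gives V_GS = -1.69 V ≤ V_t, so take I_D = 1.07 mA.
Then V_GS = 2.22 V and V_DS = V_DD − I_D(R_D+R_S) = 14 − 1.07×11 = 2.18 V.
Saturation requires V_DS ≥ V_GS − V_t = 1.24 V; 2.18 ≥ 1.24 ✓.

I_D ≈ 1.1 mA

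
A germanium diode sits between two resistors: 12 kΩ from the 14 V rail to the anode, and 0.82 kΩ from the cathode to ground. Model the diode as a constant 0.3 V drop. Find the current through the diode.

I ≈ 1.1 mA

The two resistors are in series with the diode, so KVL gives 14 = I·12 + 0.3 + I·0.82.
I = (14 − 0.3) / (12 + 0.82) kΩ = 13.7 / 12.8 = 1.07 mA.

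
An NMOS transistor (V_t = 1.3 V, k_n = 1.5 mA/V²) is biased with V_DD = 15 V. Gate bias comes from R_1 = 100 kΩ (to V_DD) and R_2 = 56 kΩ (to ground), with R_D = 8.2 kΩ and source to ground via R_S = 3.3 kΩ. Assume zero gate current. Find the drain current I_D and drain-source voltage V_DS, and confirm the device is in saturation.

V_G = V_DD·R_2/(R_1+R_2) = 15×56/156 = 5.38 V.
Assume saturation: I_D = (k_n/2)(V_GS − V_t)² with V_GS = V_G − I_D·R_S = 5.38 − 3.3·I_D.
Substituting gives 8.17·I_D² − 21.2·I_D + 12.5 = 0, with roots I_D = 0.905 or 1.69 mA.
The root I_D = 1.69 mA gives V_GS = -0.202 V ≤ V_t, so take I_D = 0.905 mA.
Then V_GS = 2.4 V and V_DS = V_DD − I_D(R_D+R_S) = 15 − 0.905×11.5 = 4.59 V.
Saturation requires V_DS ≥ V_GS − V_t = 1.1 V; 4.59 ≥ 1.1 ✓.

I_D ≈ 0.9 mA, V_DS ≈ 4.6 V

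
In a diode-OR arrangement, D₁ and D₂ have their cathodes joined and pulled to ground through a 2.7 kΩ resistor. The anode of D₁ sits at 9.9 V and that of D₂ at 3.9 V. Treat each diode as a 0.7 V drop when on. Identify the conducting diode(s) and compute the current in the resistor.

Assume both conduct. Then node N would need to be at both 9.9−0.7 = 9.2 V and 3.9−0.7 = 3.2 V, which is impossible.
Assume only D₁ conducts: V_N = 9.9 − 0.7 = 9.2 V, so I_R = 9.2/2.7 = 3.41 mA.
Check D₂: its anode-to-cathode voltage is 3.9 − 9.2 = -5.3 V < 0.7 V, so it is off. The assumption is consistent.

Only D₁ conducts; I_R ≈ 3.4 mA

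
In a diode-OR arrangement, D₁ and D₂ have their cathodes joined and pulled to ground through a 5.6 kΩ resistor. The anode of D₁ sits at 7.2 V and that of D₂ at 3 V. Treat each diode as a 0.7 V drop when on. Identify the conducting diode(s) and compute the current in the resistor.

Only D₁ conducts; I_R ≈ 1.2 mA

Assume both conduct. Then node N would need to be at both 7.2−0.7 = 6.5 V and 3−0.7 = 2.3 V, which is impossible.
Assume only D₁ conducts: V_N = 7.2 − 0.7 = 6.5 V, so I_R = 6.5/5.6 = 1.16 mA.
Check D₂: its anode-to-cathode voltage is 3 − 6.5 = -3.5 V < 0.7 V, so it is off. The assumption is consistent.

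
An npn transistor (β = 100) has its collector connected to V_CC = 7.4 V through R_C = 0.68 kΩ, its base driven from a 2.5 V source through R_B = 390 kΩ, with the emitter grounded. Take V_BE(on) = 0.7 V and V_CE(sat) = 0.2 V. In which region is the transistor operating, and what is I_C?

Assume active. Base-emitter loop: I_B = (V_BB − V_BE)/R_B = (2.5 − 0.7)/390 = 0.00462 mA.
I_C = β·I_B = 100×0.00462 = 0.462 mA.
V_CE = V_CC − I_C·R_C = 7.4 − 0.462×0.68 = 7.09 V > V_CE(sat), so the active-region assumption holds.

active; I_C ≈ 0.46 mA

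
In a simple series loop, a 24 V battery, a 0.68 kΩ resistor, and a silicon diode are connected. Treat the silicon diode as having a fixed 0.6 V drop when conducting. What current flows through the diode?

KVL around the loop: 24 = V_D + I·R = 0.6 + I × 0.68 kΩ.
So I = (24 − 0.6) / 0.68 kΩ = 23.4 / 0.68 = 34.4 mA.

I ≈ 34 mA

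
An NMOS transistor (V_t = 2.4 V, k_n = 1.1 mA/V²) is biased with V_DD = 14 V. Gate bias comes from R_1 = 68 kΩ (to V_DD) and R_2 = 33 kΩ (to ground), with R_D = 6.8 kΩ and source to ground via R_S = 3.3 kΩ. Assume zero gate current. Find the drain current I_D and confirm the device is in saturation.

I_D ≈ 0.4 mA

V_G = V_DD·R_2/(R_1+R_2) = 14×33/101 = 4.57 V.
Assume saturation: I_D = (k_n/2)(V_GS − V_t)² with V_GS = V_G − I_D·R_S = 4.57 − 3.3·I_D.
Substituting gives 5.99·I_D² − 8.89·I_D + 2.6 = 0, with roots I_D = 0.4 or 1.08 mA.
The root I_D = 1.08 mA gives V_GS = 0.996 V ≤ V_t, so take I_D = 0.4 mA.
Then V_GS = 3.25 V and V_DS = V_DD − I_D(R_D+R_S) = 14 − 0.4×10.1 = 9.96 V.
Saturation requires V_DS ≥ V_GS − V_t = 0.853 V; 9.96 ≥ 0.853 ✓.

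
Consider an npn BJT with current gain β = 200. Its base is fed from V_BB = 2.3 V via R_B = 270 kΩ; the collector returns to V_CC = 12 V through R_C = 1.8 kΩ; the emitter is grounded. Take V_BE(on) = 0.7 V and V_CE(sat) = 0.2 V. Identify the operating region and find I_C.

Assume active. Base-emitter loop: I_B = (V_BB − V_BE)/R_B = (2.3 − 0.7)/270 = 0.00593 mA.
I_C = β·I_B = 200×0.00593 = 1.19 mA.
V_CE = V_CC − I_C·R_C = 12 − 1.19×1.8 = 9.87 V > V_CE(sat), so the active-region assumption holds.

active; I_C ≈ 1.2 mA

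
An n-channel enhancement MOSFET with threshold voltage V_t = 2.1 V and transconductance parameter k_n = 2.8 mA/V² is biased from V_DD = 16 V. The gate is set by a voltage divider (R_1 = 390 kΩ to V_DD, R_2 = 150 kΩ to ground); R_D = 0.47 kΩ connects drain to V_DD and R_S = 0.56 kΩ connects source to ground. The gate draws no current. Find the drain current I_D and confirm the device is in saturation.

I_D ≈ 2 mA

V_G = V_DD·R_2/(R_1+R_2) = 16×150/540 = 4.44 V.
Assume saturation: I_D = (k_n/2)(V_GS − V_t)² with V_GS = V_G − I_D·R_S = 4.44 − 0.56·I_D.
Substituting gives 0.439·I_D² − 4.68·I_D + 7.69 = 0, with roots I_D = 2.03 or 8.62 mA.
The root I_D = 8.62 mA gives V_GS = -0.381 V ≤ V_t, so take I_D = 2.03 mA.
Then V_GS = 3.31 V and V_DS = V_DD − I_D(R_D+R_S) = 16 − 2.03×1.03 = 13.9 V.
Saturation requires V_DS ≥ V_GS − V_t = 1.21 V; 13.9 ≥ 1.21 ✓.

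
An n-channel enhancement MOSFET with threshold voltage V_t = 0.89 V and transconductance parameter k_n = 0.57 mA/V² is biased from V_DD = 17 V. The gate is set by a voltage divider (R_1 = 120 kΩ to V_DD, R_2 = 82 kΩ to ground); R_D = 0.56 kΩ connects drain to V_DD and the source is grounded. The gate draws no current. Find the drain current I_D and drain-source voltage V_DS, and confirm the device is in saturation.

I_D ≈ 10 mA, V_DS ≈ 11 V

V_G = V_DD·R_2/(R_1+R_2) = 17×82/202 = 6.9 V. With the source grounded, V_GS = V_G = 6.9 V.
Assume saturation: I_D = (k_n/2)(V_GS − V_t)² = (0.57/2)×(6.9 − 0.89)² = 0.285×6.01² = 10.3 mA.
V_DS = V_DD − I_D·R_D = 17 − 10.3×0.56 = 11.2 V.
Saturation requires V_DS ≥ V_GS − V_t = 6.01 V; 11.2 ≥ 6.01 ✓.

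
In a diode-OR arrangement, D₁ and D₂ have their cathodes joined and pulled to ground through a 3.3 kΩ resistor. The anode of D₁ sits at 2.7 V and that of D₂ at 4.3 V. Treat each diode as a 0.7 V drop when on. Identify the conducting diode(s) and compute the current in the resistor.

Assume both conduct. Then node N would need to be at both 2.7−0.7 = 2 V and 4.3−0.7 = 3.6 V, which is impossible.
Assume only D₂ conducts: V_N = 4.3 − 0.7 = 3.6 V, so I_R = 3.6/3.3 = 1.09 mA.
Check D₁: its anode-to-cathode voltage is 2.7 − 3.6 = -0.9 V < 0.7 V, so it is off. The assumption is consistent.

Only D₂ conducts; I_R ≈ 1.1 mA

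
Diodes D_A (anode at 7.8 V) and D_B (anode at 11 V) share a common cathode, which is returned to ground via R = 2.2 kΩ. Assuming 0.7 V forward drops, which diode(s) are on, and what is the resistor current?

Only D_B conducts; I_R ≈ 4.7 mA

Assume both conduct. Then node N would need to be at both 7.8−0.7 = 7.1 V and 11−0.7 = 10.3 V, which is impossible.
Assume only D_B conducts: V_N = 11 − 0.7 = 10.3 V, so I_R = 10.3/2.2 = 4.68 mA.
Check D_A: its anode-to-cathode voltage is 7.8 − 10.3 = -2.5 V < 0.7 V, so it is off. The assumption is consistent.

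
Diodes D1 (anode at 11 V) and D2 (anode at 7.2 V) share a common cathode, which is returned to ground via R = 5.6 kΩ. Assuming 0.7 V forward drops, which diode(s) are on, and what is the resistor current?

Only D1 conducts; I_R ≈ 1.8 mA

Assume both conduct. Then node N would need to be at both 11−0.7 = 10.3 V and 7.2−0.7 = 6.5 V, which is impossible.
Assume only D1 conducts: V_N = 11 − 0.7 = 10.3 V, so I_R = 10.3/5.6 = 1.84 mA.
Check D2: its anode-to-cathode voltage is 7.2 − 10.3 = -3.1 V < 0.7 V, so it is off. The assumption is consistent.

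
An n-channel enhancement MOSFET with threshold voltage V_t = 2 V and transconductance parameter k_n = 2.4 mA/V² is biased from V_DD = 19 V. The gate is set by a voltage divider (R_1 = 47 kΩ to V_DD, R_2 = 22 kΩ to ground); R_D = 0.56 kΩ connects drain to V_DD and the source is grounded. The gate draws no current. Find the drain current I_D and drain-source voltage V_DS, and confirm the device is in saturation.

V_G = V_DD·R_2/(R_1+R_2) = 19×22/69 = 6.06 V. With the source grounded, V_GS = V_G = 6.06 V.
Assume saturation: I_D = (k_n/2)(V_GS − V_t)² = (2.4/2)×(6.06 − 2)² = 1.2×4.06² = 19.8 mA.
V_DS = V_DD − I_D·R_D = 19 − 19.8×0.56 = 7.93 V.
Saturation requires V_DS ≥ V_GS − V_t = 4.06 V; 7.93 ≥ 4.06 ✓.

I_D ≈ 20 mA, V_DS ≈ 7.9 V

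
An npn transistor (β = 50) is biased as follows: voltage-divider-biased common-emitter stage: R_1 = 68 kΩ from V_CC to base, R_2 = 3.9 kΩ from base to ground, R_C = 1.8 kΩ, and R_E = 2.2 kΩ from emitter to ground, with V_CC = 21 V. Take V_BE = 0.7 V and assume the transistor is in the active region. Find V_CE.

V_CE ≈ 20 V

Thevenize the base divider: V_Th = V_CC·R_2/(R_1+R_2) = 21×3.9/71.9 = 1.14 V, R_Th = R_1‖R_2 = 3.69 kΩ.
Base-emitter loop: V_Th = I_B·R_Th + V_BE + (β+1)I_B·R_E, so I_B = (1.14 − 0.7) / (3.69 + 51×2.2) = 0.00379 mA.
I_C = β·I_B = 50×0.00379 = 0.189 mA, and I_E = (β+1)I_B = 0.193 mA.
V_CE = V_CC − I_C·R_C − I_E·R_E = 21 − 0.189×1.8 − 0.193×2.2 = 20.2 V.
V_CE = 20.2 V > 0.2 V confirms active-region operation.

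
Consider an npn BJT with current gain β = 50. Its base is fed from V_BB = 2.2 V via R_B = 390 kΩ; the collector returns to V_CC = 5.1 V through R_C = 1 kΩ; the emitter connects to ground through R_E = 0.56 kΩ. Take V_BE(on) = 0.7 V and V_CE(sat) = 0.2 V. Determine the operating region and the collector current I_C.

active; I_C ≈ 0.18 mA

Assume active. Base-emitter loop: I_B = (V_BB − V_BE)/(R_B + (β+1)R_E) = (2.2 − 0.7)/(390 + 51×0.56) = 0.00358 mA.
I_C = β·I_B = 50×0.00358 = 0.179 mA.
V_CE = V_CC − I_C·R_C − I_E·R_E = 5.1 − 0.179×1 − 0.183×0.56 = 4.82 V > V_CE(sat), so the active-region assumption holds.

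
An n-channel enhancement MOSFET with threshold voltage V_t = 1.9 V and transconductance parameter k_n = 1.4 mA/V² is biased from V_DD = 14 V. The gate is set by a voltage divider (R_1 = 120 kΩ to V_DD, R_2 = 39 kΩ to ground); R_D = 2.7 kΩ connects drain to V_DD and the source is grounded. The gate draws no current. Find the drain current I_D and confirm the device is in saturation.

I_D ≈ 1.6 mA

V_G = V_DD·R_2/(R_1+R_2) = 14×39/159 = 3.43 V. With the source grounded, V_GS = V_G = 3.43 V.
Assume saturation: I_D = (k_n/2)(V_GS − V_t)² = (1.4/2)×(3.43 − 1.9)² = 0.7×1.53² = 1.65 mA.
V_DS = V_DD − I_D·R_D = 14 − 1.65×2.7 = 9.55 V.
Saturation requires V_DS ≥ V_GS − V_t = 1.53 V; 9.55 ≥ 1.53 ✓.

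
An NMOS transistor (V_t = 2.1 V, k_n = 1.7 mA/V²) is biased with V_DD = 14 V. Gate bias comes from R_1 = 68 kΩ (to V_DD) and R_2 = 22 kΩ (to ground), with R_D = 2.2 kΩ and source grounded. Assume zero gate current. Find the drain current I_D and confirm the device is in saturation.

V_G = V_DD·R_2/(R_1+R_2) = 14×22/90 = 3.42 V. With the source grounded, V_GS = V_G = 3.42 V.
Assume saturation: I_D = (k_n/2)(V_GS − V_t)² = (1.7/2)×(3.42 − 2.1)² = 0.85×1.32² = 1.49 mA.
V_DS = V_DD − I_D·R_D = 14 − 1.49×2.2 = 10.7 V.
Saturation requires V_DS ≥ V_GS − V_t = 1.32 V; 10.7 ≥ 1.32 ✓.

I_D ≈ 1.5 mA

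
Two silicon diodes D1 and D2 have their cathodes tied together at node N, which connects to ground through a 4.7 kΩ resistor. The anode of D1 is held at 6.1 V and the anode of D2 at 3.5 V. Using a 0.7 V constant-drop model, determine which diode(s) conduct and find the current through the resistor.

Assume both conduct. Then node N would need to be at both 6.1−0.7 = 5.4 V and 3.5−0.7 = 2.8 V, which is impossible.
Assume only D1 conducts: V_N = 6.1 − 0.7 = 5.4 V, so I_R = 5.4/4.7 = 1.15 mA.
Check D2: its anode-to-cathode voltage is 3.5 − 5.4 = -1.9 V < 0.7 V, so it is off. The assumption is consistent.

Only D1 conducts; I_R ≈ 1.1 mA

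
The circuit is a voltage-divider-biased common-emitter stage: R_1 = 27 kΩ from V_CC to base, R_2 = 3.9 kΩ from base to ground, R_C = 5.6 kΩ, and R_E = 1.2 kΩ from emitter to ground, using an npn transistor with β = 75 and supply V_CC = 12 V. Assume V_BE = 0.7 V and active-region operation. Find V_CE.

Thevenize the base divider: V_Th = V_CC·R_2/(R_1+R_2) = 12×3.9/30.9 = 1.51 V, R_Th = R_1‖R_2 = 3.41 kΩ.
Base-emitter loop: V_Th = I_B·R_Th + V_BE + (β+1)I_B·R_E, so I_B = (1.51 − 0.7) / (3.41 + 76×1.2) = 0.00861 mA.
I_C = β·I_B = 75×0.00861 = 0.646 mA, and I_E = (β+1)I_B = 0.654 mA.
V_CE = V_CC − I_C·R_C − I_E·R_E = 12 − 0.646×5.6 − 0.654×1.2 = 7.6 V.
V_CE = 7.6 V > 0.2 V confirms active-region operation.

V_CE ≈ 7.6 V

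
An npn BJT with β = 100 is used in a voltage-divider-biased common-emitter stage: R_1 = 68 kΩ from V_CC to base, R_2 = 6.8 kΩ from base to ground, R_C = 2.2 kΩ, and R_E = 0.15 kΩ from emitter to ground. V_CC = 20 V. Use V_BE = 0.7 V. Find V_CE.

V_CE ≈ 7.7 V

Thevenize the base divider: V_Th = V_CC·R_2/(R_1+R_2) = 20×6.8/74.8 = 1.82 V, R_Th = R_1‖R_2 = 6.18 kΩ.
Base-emitter loop: V_Th = I_B·R_Th + V_BE + (β+1)I_B·R_E, so I_B = (1.82 − 0.7) / (6.18 + 101×0.15) = 0.0524 mA.
I_C = β·I_B = 100×0.0524 = 5.24 mA, and I_E = (β+1)I_B = 5.29 mA.
V_CE = V_CC − I_C·R_C − I_E·R_E = 20 − 5.24×2.2 − 5.29×0.15 = 7.67 V.
V_CE = 7.67 V > 0.2 V confirms active-region operation.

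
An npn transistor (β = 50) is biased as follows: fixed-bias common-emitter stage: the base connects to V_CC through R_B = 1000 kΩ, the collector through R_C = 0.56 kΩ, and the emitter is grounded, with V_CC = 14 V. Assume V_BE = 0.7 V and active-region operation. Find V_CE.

V_CE ≈ 14 V

Base loop: V_CC = I_B·R_B + V_BE, so I_B = (14 − 0.7)/1000 kΩ = 0.0133 mA.
In the active region I_C = β·I_B = 50 × 0.0133 = 0.665 mA.
Collector loop: V_CE = V_CC − I_C·R_C = 14 − 0.665×0.56 = 13.6 V.
Since V_CE = 13.6 V > V_CE(sat) ≈ 0.2 V, the transistor is in the active region as assumed.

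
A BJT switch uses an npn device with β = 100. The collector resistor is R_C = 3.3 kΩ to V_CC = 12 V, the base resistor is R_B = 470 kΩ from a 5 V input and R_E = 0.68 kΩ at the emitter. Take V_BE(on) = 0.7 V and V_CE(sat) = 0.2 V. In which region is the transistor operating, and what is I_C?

Assume active. Base-emitter loop: I_B = (V_BB − V_BE)/(R_B + (β+1)R_E) = (5 − 0.7)/(470 + 101×0.68) = 0.00798 mA.
I_C = β·I_B = 100×0.00798 = 0.798 mA.
V_CE = V_CC − I_C·R_C − I_E·R_E = 12 − 0.798×3.3 − 0.806×0.68 = 8.82 V > V_CE(sat), so the active-region assumption holds.

active; I_C ≈ 0.8 mA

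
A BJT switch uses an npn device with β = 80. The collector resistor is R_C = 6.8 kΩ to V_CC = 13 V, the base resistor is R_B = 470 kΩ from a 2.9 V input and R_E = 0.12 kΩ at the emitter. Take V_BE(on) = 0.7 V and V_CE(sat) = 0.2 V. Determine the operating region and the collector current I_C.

Assume active. Base-emitter loop: I_B = (V_BB − V_BE)/(R_B + (β+1)R_E) = (2.9 − 0.7)/(470 + 81×0.12) = 0.00459 mA.
I_C = β·I_B = 80×0.00459 = 0.367 mA.
V_CE = V_CC − I_C·R_C − I_E·R_E = 13 − 0.367×6.8 − 0.371×0.12 = 10.5 V > V_CE(sat), so the active-region assumption holds.

active; I_C ≈ 0.37 mA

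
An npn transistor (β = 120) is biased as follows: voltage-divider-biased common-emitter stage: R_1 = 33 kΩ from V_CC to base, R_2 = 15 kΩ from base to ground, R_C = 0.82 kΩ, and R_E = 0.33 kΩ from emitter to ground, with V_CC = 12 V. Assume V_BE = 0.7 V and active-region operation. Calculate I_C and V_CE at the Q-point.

I_C ≈ 7.3 mA, V_CE ≈ 3.6 V

Thevenize the base divider: V_Th = V_CC·R_2/(R_1+R_2) = 12×15/48 = 3.75 V, R_Th = R_1‖R_2 = 10.3 kΩ.
Base-emitter loop: V_Th = I_B·R_Th + V_BE + (β+1)I_B·R_E, so I_B = (3.75 − 0.7) / (10.3 + 121×0.33) = 0.0607 mA.
I_C = β·I_B = 120×0.0607 = 7.28 mA, and I_E = (β+1)I_B = 7.35 mA.
V_CE = V_CC − I_C·R_C − I_E·R_E = 12 − 7.28×0.82 − 7.35×0.33 = 3.6 V.
V_CE = 3.6 V > 0.2 V confirms active-region operation.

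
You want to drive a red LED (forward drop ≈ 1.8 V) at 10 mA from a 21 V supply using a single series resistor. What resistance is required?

R ≈ 1.9 kΩ

The resistor drops V_S − V_D = 21 − 1.8 = 19.2 V at 10 mA.
R = 19.2 V / 10 mA = 1.92 kΩ.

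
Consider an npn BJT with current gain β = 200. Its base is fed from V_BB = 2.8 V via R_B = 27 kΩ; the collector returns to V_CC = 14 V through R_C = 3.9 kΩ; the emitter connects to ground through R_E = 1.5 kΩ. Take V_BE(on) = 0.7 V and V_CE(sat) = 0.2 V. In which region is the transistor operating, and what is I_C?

Assume active. Base-emitter loop: I_B = (V_BB − V_BE)/(R_B + (β+1)R_E) = (2.8 − 0.7)/(27 + 201×1.5) = 0.00639 mA.
I_C = β·I_B = 200×0.00639 = 1.28 mA.
V_CE = V_CC − I_C·R_C − I_E·R_E = 14 − 1.28×3.9 − 1.28×1.5 = 7.09 V > V_CE(sat), so the active-region assumption holds.

active; I_C ≈ 1.3 mA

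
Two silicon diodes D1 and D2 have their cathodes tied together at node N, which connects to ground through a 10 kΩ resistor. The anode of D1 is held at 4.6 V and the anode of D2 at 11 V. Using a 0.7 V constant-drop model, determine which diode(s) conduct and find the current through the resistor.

Only D2 conducts; I_R ≈ 1 mA

Assume both conduct. Then node N would need to be at both 4.6−0.7 = 3.9 V and 11−0.7 = 10.3 V, which is impossible.
Assume only D2 conducts: V_N = 11 − 0.7 = 10.3 V, so I_R = 10.3/10 = 1.03 mA.
Check D1: its anode-to-cathode voltage is 4.6 − 10.3 = -5.7 V < 0.7 V, so it is off. The assumption is consistent.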